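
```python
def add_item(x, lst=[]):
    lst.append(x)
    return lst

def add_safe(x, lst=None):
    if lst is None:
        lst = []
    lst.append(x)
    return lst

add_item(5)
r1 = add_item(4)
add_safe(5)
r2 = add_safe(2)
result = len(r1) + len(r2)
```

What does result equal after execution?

Step 1: add_item shares mutable default: after 2 calls, lst = [5, 4], len = 2.
Step 2: add_safe creates fresh list each time: r2 = [2], len = 1.
Step 3: result = 2 + 1 = 3

The answer is 3.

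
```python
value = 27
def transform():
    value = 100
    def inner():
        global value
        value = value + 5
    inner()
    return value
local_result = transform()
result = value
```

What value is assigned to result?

Step 1: Global value = 27. transform() creates local value = 100.
Step 2: inner() declares global value and adds 5: global value = 27 + 5 = 32.
Step 3: transform() returns its local value = 100 (unaffected by inner).
Step 4: result = global value = 32

The answer is 32.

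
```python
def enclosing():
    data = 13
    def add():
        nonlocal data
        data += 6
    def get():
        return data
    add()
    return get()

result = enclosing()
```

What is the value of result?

Step 1: data = 13. add() modifies it via nonlocal, get() reads it.
Step 2: add() makes data = 13 + 6 = 19.
Step 3: get() returns 19. result = 19

The answer is 19.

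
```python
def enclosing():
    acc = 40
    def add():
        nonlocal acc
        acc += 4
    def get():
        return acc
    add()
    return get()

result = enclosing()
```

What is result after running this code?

Step 1: acc = 40. add() modifies it via nonlocal, get() reads it.
Step 2: add() makes acc = 40 + 4 = 44.
Step 3: get() returns 44. result = 44

The answer is 44.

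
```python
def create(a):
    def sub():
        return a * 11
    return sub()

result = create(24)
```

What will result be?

Step 1: create(24) binds parameter a = 24.
Step 2: sub() accesses a = 24 from enclosing scope.
Step 3: result = 24 * 11 = 264

The answer is 264.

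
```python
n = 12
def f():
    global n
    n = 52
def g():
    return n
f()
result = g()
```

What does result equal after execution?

Step 1: n = 12.
Step 2: f() sets global n = 52.
Step 3: g() reads global n = 52. result = 52

The answer is 52.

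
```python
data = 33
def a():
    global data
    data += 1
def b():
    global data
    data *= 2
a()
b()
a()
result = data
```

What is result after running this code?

Step 1: data = 33.
Step 2: a(): data = 33 + 1 = 34.
Step 3: b(): data = 34 * 2 = 68.
Step 4: a(): data = 68 + 1 = 69

The answer is 69.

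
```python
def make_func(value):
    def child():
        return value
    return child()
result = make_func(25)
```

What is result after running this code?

Step 1: make_func(25) binds parameter value = 25.
Step 2: child() looks up value in enclosing scope and finds the parameter value = 25.
Step 3: result = 25

The answer is 25.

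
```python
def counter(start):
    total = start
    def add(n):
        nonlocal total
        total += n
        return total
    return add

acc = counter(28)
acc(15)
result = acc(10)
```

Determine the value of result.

Step 1: counter(28) creates closure with total = 28.
Step 2: First acc(15): total = 28 + 15 = 43.
Step 3: Second acc(10): total = 43 + 10 = 53. result = 53

The answer is 53.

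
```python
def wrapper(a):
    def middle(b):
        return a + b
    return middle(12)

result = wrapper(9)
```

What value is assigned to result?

Step 1: wrapper(9) passes a = 9.
Step 2: middle(12) has b = 12, reads a = 9 from enclosing.
Step 3: result = 9 + 12 = 21

The answer is 21.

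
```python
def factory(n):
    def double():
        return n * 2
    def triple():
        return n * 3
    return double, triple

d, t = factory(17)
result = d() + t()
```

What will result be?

Step 1: Both closures capture the same n = 17.
Step 2: d() = 17 * 2 = 34, t() = 17 * 3 = 51.
Step 3: result = 34 + 51 = 85

The answer is 85.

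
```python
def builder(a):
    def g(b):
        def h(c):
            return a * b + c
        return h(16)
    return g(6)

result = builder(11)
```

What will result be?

Step 1: a = 11, b = 6, c = 16.
Step 2: h() computes a * b + c = 11 * 6 + 16 = 82.
Step 3: result = 82

The answer is 82.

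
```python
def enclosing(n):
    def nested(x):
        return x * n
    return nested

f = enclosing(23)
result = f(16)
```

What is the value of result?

Step 1: enclosing(23) creates a closure capturing n = 23.
Step 2: f(16) computes 16 * 23 = 368.
Step 3: result = 368

The answer is 368.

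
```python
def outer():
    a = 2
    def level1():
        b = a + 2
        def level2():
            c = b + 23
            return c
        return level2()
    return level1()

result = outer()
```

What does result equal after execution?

Step 1: a = 2. b = a + 2 = 4.
Step 2: c = b + 23 = 4 + 23 = 27.
Step 3: result = 27

The answer is 27.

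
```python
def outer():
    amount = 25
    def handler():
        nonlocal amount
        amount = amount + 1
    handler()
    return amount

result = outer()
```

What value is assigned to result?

Step 1: outer() sets amount = 25.
Step 2: handler() uses nonlocal to modify amount in outer's scope: amount = 25 + 1 = 26.
Step 3: outer() returns the modified amount = 26

The answer is 26.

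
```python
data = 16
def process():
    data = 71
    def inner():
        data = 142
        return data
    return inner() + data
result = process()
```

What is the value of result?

Step 1: process() has local data = 71. inner() has local data = 142.
Step 2: inner() returns its local data = 142.
Step 3: process() returns 142 + its own data (71) = 213

The answer is 213.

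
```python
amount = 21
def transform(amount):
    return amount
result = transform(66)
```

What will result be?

Step 1: Global amount = 21.
Step 2: transform(66) takes parameter amount = 66, which shadows the global.
Step 3: result = 66

The answer is 66.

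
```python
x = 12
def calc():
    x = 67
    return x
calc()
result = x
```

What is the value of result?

Step 1: Global x = 12.
Step 2: calc() creates local x = 67 (shadow, not modification).
Step 3: After calc() returns, global x is unchanged. result = 12

The answer is 12.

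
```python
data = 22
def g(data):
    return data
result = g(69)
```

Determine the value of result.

Step 1: Global data = 22.
Step 2: g(69) takes parameter data = 69, which shadows the global.
Step 3: result = 69

The answer is 69.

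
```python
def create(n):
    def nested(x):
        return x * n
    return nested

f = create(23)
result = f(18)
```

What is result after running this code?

Step 1: create(23) creates a closure capturing n = 23.
Step 2: f(18) computes 18 * 23 = 414.
Step 3: result = 414

The answer is 414.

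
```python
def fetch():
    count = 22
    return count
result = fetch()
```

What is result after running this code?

Step 1: fetch() defines count = 22 in its local scope.
Step 2: return count finds the local variable count = 22.
Step 3: result = 22

The answer is 22.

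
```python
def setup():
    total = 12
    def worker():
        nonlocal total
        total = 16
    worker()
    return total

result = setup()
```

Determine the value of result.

Step 1: setup() sets total = 12.
Step 2: worker() uses nonlocal to reassign total = 16.
Step 3: result = 16

The answer is 16.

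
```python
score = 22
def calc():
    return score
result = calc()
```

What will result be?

Step 1: score = 22 is defined in the global scope.
Step 2: calc() looks up score. No local score exists, so Python checks the global scope via LEGB rule and finds score = 22.
Step 3: result = 22

The answer is 22.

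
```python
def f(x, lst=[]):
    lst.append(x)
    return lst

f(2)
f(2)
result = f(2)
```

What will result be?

Step 1: Mutable default argument gotcha! The list [] is created once.
Step 2: Each call appends to the SAME list: [2], [2, 2], [2, 2, 2].
Step 3: result = [2, 2, 2]

The answer is [2, 2, 2].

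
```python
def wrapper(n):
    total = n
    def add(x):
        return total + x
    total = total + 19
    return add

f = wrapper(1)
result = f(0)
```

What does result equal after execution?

Step 1: wrapper(1) sets total = 1, then total = 1 + 19 = 20.
Step 2: Closures capture by reference, so add sees total = 20.
Step 3: f(0) returns 20 + 0 = 20

The answer is 20.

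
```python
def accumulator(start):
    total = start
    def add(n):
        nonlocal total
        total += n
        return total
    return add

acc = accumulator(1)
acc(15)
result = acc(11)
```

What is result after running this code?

Step 1: accumulator(1) creates closure with total = 1.
Step 2: First acc(15): total = 1 + 15 = 16.
Step 3: Second acc(11): total = 16 + 11 = 27. result = 27

The answer is 27.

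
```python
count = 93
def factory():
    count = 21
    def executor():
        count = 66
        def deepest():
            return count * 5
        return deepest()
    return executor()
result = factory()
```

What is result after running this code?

Step 1: deepest() looks up count through LEGB: not local, finds count = 66 in enclosing executor().
Step 2: Returns 66 * 5 = 330.
Step 3: result = 330

The answer is 330.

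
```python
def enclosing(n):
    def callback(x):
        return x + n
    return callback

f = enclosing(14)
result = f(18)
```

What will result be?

Step 1: enclosing(14) creates a closure that captures n = 14.
Step 2: f(18) calls the closure with x = 18, returning 18 + 14 = 32.
Step 3: result = 32

The answer is 32.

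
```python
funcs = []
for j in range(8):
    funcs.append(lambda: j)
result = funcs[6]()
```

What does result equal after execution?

Step 1: The loop creates 8 lambdas, all referencing the same variable j.
Step 2: After the loop, j = 7 (final value).
Step 3: funcs[6]() looks up j at call time and finds 7. This is the late binding gotcha. result = 7

The answer is 7.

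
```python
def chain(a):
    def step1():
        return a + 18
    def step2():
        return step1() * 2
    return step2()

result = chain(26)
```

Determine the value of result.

Step 1: chain(26) captures a = 26.
Step 2: step2() calls step1() which returns 26 + 18 = 44.
Step 3: step2() returns 44 * 2 = 88

The answer is 88.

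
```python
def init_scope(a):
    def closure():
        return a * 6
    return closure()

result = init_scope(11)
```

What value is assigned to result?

Step 1: init_scope(11) binds parameter a = 11.
Step 2: closure() accesses a = 11 from enclosing scope.
Step 3: result = 11 * 6 = 66

The answer is 66.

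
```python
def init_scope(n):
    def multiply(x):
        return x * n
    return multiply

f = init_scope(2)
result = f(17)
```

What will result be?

Step 1: init_scope(2) returns multiply closure with n = 2.
Step 2: f(17) computes 17 * 2 = 34.
Step 3: result = 34

The answer is 34.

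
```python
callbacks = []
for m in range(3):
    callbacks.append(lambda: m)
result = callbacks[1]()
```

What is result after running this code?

Step 1: The loop creates 3 lambdas, all referencing the same variable m.
Step 2: After the loop, m = 2 (final value).
Step 3: callbacks[1]() looks up m at call time and finds 2. This is the late binding gotcha. result = 2

The answer is 2.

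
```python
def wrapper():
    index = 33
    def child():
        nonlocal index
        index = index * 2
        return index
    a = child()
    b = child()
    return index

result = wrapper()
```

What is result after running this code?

Step 1: index starts at 33.
Step 2: First child(): index = 33 * 2 = 66.
Step 3: Second child(): index = 66 * 2 = 132.
Step 4: result = 132

The answer is 132.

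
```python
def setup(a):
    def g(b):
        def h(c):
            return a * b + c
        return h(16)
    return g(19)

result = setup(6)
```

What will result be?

Step 1: a = 6, b = 19, c = 16.
Step 2: h() computes a * b + c = 6 * 19 + 16 = 130.
Step 3: result = 130

The answer is 130.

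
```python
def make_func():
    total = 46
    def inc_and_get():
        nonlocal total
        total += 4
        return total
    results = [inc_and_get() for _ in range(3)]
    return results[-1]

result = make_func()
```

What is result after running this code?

Step 1: total = 46.
Step 2: Three calls to inc_and_get(), each adding 4.
Step 3: Last value = 46 + 4 * 3 = 58

The answer is 58.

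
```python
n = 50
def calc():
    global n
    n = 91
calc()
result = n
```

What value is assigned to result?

Step 1: n = 50 globally.
Step 2: calc() declares global n and sets it to 91.
Step 3: After calc(), global n = 91. result = 91

The answer is 91.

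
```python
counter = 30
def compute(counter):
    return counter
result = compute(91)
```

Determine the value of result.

Step 1: Global counter = 30.
Step 2: compute(91) takes parameter counter = 91, which shadows the global.
Step 3: result = 91

The answer is 91.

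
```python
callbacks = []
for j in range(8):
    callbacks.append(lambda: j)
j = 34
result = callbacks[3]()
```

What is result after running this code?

Step 1: Lambdas capture the variable j by reference, not by value.
Step 2: After the loop, j is reassigned to 34.
Step 3: callbacks[3]() looks up the current j = 34. result = 34

The answer is 34.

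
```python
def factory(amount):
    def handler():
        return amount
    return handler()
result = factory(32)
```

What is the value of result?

Step 1: factory(32) binds parameter amount = 32.
Step 2: handler() looks up amount in enclosing scope and finds the parameter amount = 32.
Step 3: result = 32

The answer is 32.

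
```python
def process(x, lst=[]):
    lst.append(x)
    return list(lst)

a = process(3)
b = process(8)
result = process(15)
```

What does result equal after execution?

Step 1: Default list is shared. list() creates copies for return values.
Step 2: Internal list grows: [3] -> [3, 8] -> [3, 8, 15].
Step 3: result = [3, 8, 15]

The answer is [3, 8, 15].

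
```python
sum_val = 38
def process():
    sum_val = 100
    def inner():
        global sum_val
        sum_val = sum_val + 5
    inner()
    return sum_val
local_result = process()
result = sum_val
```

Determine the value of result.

Step 1: Global sum_val = 38. process() creates local sum_val = 100.
Step 2: inner() declares global sum_val and adds 5: global sum_val = 38 + 5 = 43.
Step 3: process() returns its local sum_val = 100 (unaffected by inner).
Step 4: result = global sum_val = 43

The answer is 43.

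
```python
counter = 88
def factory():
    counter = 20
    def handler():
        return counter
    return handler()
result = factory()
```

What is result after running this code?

Step 1: counter = 88 globally, but factory() defines counter = 20 locally.
Step 2: handler() looks up counter. Not in local scope, so checks enclosing scope (factory) and finds counter = 20.
Step 3: result = 20

The answer is 20.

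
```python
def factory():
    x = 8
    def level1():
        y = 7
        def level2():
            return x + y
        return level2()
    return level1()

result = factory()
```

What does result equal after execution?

Step 1: x = 8 in factory. y = 7 in level1.
Step 2: level2() reads x = 8 and y = 7 from enclosing scopes.
Step 3: result = 8 + 7 = 15

The answer is 15.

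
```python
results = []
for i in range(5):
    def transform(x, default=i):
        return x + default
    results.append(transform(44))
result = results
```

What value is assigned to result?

Step 1: Default argument default=i is evaluated at function definition time.
Step 2: Each iteration creates transform with default = current i value.
Step 3: transform(44) returns 44 + default. results = [44, 45, 46, 47, 48]

The answer is [44, 45, 46, 47, 48].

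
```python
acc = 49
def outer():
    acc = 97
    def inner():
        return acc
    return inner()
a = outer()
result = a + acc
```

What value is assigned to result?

Step 1: outer() has local acc = 97. inner() reads from enclosing.
Step 2: outer() returns 97. Global acc = 49 unchanged.
Step 3: result = 97 + 49 = 146

The answer is 146.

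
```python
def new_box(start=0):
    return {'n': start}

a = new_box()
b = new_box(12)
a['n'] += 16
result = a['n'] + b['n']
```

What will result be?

Step 1: new_box() returns a new dict each call (immutable default 0).
Step 2: a = {'n': 0}, b = {'n': 12}.
Step 3: a['n'] += 16 = 16. result = 16 + 12 = 28

The answer is 28.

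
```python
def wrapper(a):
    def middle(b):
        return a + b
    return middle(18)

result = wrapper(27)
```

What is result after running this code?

Step 1: wrapper(27) passes a = 27.
Step 2: middle(18) has b = 18, reads a = 27 from enclosing.
Step 3: result = 27 + 18 = 45

The answer is 45.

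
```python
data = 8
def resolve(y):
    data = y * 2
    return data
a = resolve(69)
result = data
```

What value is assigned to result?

Step 1: Global data = 8.
Step 2: resolve(69) creates local data = 69 * 2 = 138.
Step 3: Global data unchanged because no global keyword. result = 8

The answer is 8.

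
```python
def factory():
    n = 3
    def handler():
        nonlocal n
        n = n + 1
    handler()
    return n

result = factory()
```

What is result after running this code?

Step 1: factory() sets n = 3.
Step 2: handler() uses nonlocal to modify n in factory's scope: n = 3 + 1 = 4.
Step 3: factory() returns the modified n = 4

The answer is 4.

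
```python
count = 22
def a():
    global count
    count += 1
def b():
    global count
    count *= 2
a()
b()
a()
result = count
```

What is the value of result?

Step 1: count = 22.
Step 2: a(): count = 22 + 1 = 23.
Step 3: b(): count = 23 * 2 = 46.
Step 4: a(): count = 46 + 1 = 47

The answer is 47.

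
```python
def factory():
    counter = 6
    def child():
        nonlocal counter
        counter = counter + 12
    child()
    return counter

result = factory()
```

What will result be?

Step 1: factory() sets counter = 6.
Step 2: child() uses nonlocal to modify counter in factory's scope: counter = 6 + 12 = 18.
Step 3: factory() returns the modified counter = 18

The answer is 18.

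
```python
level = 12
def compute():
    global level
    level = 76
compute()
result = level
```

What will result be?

Step 1: level = 12 globally.
Step 2: compute() declares global level and sets it to 76.
Step 3: After compute(), global level = 76. result = 76

The answer is 76.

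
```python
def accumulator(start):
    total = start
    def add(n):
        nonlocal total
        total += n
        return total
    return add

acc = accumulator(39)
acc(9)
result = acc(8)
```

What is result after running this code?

Step 1: accumulator(39) creates closure with total = 39.
Step 2: First acc(9): total = 39 + 9 = 48.
Step 3: Second acc(8): total = 48 + 8 = 56. result = 56

The answer is 56.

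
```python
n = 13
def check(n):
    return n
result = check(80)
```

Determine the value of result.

Step 1: Global n = 13.
Step 2: check(80) takes parameter n = 80, which shadows the global.
Step 3: result = 80

The answer is 80.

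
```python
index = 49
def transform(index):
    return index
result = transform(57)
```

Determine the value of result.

Step 1: Global index = 49.
Step 2: transform(57) takes parameter index = 57, which shadows the global.
Step 3: result = 57

The answer is 57.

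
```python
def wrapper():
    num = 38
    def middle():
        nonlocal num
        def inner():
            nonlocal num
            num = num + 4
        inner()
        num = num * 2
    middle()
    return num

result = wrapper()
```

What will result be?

Step 1: num = 38.
Step 2: inner() adds 4: num = 38 + 4 = 42.
Step 3: middle() doubles: num = 42 * 2 = 84.
Step 4: result = 84

The answer is 84.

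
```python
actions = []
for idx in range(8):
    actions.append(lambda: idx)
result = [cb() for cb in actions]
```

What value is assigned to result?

Step 1: All 8 lambdas share the same variable idx.
Step 2: After the loop, idx = 7.
Step 3: Each call returns 7. result = [7, 7, 7, 7, 7, 7, 7, 7]

The answer is [7, 7, 7, 7, 7, 7, 7, 7].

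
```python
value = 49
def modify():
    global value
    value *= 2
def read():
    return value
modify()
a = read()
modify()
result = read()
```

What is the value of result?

Step 1: value = 49.
Step 2: First modify(): value = 49 * 2 = 98.
Step 3: Second modify(): value = 98 * 2 = 196.
Step 4: read() returns 196

The answer is 196.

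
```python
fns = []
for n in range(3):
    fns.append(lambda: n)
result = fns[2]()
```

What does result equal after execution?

Step 1: The loop creates 3 lambdas, all referencing the same variable n.
Step 2: After the loop, n = 2 (final value).
Step 3: fns[2]() looks up n at call time and finds 2. This is the late binding gotcha. result = 2

The answer is 2.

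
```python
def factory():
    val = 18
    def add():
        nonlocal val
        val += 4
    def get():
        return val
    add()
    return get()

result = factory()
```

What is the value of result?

Step 1: val = 18. add() modifies it via nonlocal, get() reads it.
Step 2: add() makes val = 18 + 4 = 22.
Step 3: get() returns 22. result = 22

The answer is 22.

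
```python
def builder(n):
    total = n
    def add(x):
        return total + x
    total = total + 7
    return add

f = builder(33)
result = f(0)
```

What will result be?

Step 1: builder(33) sets total = 33, then total = 33 + 7 = 40.
Step 2: Closures capture by reference, so add sees total = 40.
Step 3: f(0) returns 40 + 0 = 40

The answer is 40.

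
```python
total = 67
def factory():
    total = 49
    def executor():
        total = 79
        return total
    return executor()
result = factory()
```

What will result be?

Step 1: Three scopes define total: global (67), factory (49), executor (79).
Step 2: executor() has its own local total = 79, which shadows both enclosing and global.
Step 3: result = 79 (local wins in LEGB)

The answer is 79.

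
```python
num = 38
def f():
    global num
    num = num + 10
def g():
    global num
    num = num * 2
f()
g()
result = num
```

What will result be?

Step 1: num = 38.
Step 2: f() adds 10: num = 38 + 10 = 48.
Step 3: g() doubles: num = 48 * 2 = 96.
Step 4: result = 96

The answer is 96.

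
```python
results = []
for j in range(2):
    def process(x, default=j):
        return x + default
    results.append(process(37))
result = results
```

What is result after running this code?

Step 1: Default argument default=j is evaluated at function definition time.
Step 2: Each iteration creates process with default = current j value.
Step 3: process(37) returns 37 + default. results = [37, 38]

The answer is [37, 38].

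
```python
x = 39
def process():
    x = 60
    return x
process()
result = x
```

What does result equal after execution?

Step 1: Global x = 39.
Step 2: process() creates local x = 60 (shadow, not modification).
Step 3: After process() returns, global x is unchanged. result = 39

The answer is 39.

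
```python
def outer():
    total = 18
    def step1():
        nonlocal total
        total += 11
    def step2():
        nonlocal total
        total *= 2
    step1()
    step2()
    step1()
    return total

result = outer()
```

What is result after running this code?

Step 1: total = 18.
Step 2: step1(): total = 18 + 11 = 29.
Step 3: step2(): total = 29 * 2 = 58.
Step 4: step1(): total = 58 + 11 = 69. result = 69

The answer is 69.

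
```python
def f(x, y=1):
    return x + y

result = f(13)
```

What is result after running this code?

Step 1: f(13) uses default y = 1.
Step 2: Returns 13 + 1 = 14.
Step 3: result = 14

The answer is 14.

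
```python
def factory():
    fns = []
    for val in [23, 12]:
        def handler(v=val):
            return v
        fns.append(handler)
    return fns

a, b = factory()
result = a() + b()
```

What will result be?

Step 1: Default argument v=val captures val at each iteration.
Step 2: a() returns 23 (captured at first iteration), b() returns 12 (captured at second).
Step 3: result = 23 + 12 = 35

The answer is 35.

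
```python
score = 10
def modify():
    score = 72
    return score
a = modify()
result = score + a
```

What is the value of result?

Step 1: Global score = 10. modify() returns local score = 72.
Step 2: a = 72. Global score still = 10.
Step 3: result = 10 + 72 = 82

The answer is 82.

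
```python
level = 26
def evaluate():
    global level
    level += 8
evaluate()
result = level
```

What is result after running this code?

Step 1: level = 26 globally.
Step 2: evaluate() modifies global level: level += 8 = 34.
Step 3: result = 34

The answer is 34.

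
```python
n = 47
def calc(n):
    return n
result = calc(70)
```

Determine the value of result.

Step 1: Global n = 47.
Step 2: calc(70) takes parameter n = 70, which shadows the global.
Step 3: result = 70

The answer is 70.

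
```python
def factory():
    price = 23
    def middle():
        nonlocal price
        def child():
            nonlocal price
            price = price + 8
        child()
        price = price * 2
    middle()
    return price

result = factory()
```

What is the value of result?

Step 1: price = 23.
Step 2: child() adds 8: price = 23 + 8 = 31.
Step 3: middle() doubles: price = 31 * 2 = 62.
Step 4: result = 62

The answer is 62.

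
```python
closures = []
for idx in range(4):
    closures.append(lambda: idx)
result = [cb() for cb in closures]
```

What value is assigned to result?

Step 1: All 4 lambdas share the same variable idx.
Step 2: After the loop, idx = 3.
Step 3: Each call returns 3. result = [3, 3, 3, 3]

The answer is [3, 3, 3, 3].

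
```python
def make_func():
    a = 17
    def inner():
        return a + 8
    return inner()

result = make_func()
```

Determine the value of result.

Step 1: make_func() defines a = 17.
Step 2: inner() reads a = 17 from enclosing scope, returns 17 + 8 = 25.
Step 3: result = 25

The answer is 25.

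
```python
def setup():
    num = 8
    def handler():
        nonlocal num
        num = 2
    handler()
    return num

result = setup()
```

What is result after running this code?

Step 1: setup() sets num = 8.
Step 2: handler() uses nonlocal to reassign num = 2.
Step 3: result = 2

The answer is 2.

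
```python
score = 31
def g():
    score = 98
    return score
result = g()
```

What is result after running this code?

Step 1: Global score = 31.
Step 2: g() creates local score = 98, shadowing the global.
Step 3: Returns local score = 98. result = 98

The answer is 98.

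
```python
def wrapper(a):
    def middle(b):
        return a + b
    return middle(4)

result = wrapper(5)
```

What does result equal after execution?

Step 1: wrapper(5) passes a = 5.
Step 2: middle(4) has b = 4, reads a = 5 from enclosing.
Step 3: result = 5 + 4 = 9

The answer is 9.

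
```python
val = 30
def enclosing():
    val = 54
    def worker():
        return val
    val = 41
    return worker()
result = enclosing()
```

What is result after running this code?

Step 1: enclosing() sets val = 54, then later val = 41.
Step 2: worker() is called after val is reassigned to 41. Closures capture variables by reference, not by value.
Step 3: result = 41

The answer is 41.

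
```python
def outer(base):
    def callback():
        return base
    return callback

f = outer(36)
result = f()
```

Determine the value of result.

Step 1: outer(36) creates closure capturing base = 36.
Step 2: f() returns the captured base = 36.
Step 3: result = 36

The answer is 36.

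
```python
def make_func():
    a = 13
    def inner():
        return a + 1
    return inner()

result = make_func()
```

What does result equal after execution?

Step 1: make_func() defines a = 13.
Step 2: inner() reads a = 13 from enclosing scope, returns 13 + 1 = 14.
Step 3: result = 14

The answer is 14.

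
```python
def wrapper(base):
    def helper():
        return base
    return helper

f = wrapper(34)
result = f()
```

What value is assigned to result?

Step 1: wrapper(34) creates closure capturing base = 34.
Step 2: f() returns the captured base = 34.
Step 3: result = 34

The answer is 34.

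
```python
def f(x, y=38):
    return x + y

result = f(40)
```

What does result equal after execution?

Step 1: f(40) uses default y = 38.
Step 2: Returns 40 + 38 = 78.
Step 3: result = 78

The answer is 78.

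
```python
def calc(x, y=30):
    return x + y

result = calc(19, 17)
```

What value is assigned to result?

Step 1: calc(19, 17) overrides default y with 17.
Step 2: Returns 19 + 17 = 36.
Step 3: result = 36

The answer is 36.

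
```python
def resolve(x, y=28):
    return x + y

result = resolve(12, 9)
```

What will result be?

Step 1: resolve(12, 9) overrides default y with 9.
Step 2: Returns 12 + 9 = 21.
Step 3: result = 21

The answer is 21.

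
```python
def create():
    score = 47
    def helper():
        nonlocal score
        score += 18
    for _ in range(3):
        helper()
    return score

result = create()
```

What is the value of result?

Step 1: score = 47.
Step 2: helper() is called 3 times in a loop, each adding 18 via nonlocal.
Step 3: score = 47 + 18 * 3 = 101

The answer is 101.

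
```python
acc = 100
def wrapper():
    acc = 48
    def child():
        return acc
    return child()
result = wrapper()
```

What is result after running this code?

Step 1: acc = 100 globally, but wrapper() defines acc = 48 locally.
Step 2: child() looks up acc. Not in local scope, so checks enclosing scope (wrapper) and finds acc = 48.
Step 3: result = 48

The answer is 48.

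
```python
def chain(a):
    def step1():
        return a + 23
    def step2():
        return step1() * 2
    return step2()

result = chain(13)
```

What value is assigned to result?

Step 1: chain(13) captures a = 13.
Step 2: step2() calls step1() which returns 13 + 23 = 36.
Step 3: step2() returns 36 * 2 = 72

The answer is 72.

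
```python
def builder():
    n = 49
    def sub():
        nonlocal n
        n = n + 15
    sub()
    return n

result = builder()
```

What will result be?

Step 1: builder() sets n = 49.
Step 2: sub() uses nonlocal to modify n in builder's scope: n = 49 + 15 = 64.
Step 3: builder() returns the modified n = 64

The answer is 64.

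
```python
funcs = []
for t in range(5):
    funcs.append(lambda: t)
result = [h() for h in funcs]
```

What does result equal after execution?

Step 1: All 5 lambdas share the same variable t.
Step 2: After the loop, t = 4.
Step 3: Each call returns 4. result = [4, 4, 4, 4, 4]

The answer is [4, 4, 4, 4, 4].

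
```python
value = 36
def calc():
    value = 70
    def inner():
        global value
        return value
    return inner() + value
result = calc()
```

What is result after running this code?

Step 1: Global value = 36. calc() shadows with local value = 70.
Step 2: inner() uses global keyword, so inner() returns global value = 36.
Step 3: calc() returns 36 + 70 = 106

The answer is 106.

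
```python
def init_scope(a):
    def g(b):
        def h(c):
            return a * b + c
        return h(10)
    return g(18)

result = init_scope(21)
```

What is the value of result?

Step 1: a = 21, b = 18, c = 10.
Step 2: h() computes a * b + c = 21 * 18 + 10 = 388.
Step 3: result = 388

The answer is 388.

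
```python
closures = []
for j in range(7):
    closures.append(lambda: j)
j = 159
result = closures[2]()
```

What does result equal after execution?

Step 1: Lambdas capture the variable j by reference, not by value.
Step 2: After the loop, j is reassigned to 159.
Step 3: closures[2]() looks up the current j = 159. result = 159

The answer is 159.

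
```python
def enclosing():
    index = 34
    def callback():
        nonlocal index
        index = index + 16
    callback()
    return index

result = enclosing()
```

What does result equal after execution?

Step 1: enclosing() sets index = 34.
Step 2: callback() uses nonlocal to modify index in enclosing's scope: index = 34 + 16 = 50.
Step 3: enclosing() returns the modified index = 50

The answer is 50.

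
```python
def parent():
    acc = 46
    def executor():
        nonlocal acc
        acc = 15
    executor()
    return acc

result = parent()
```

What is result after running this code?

Step 1: parent() sets acc = 46.
Step 2: executor() uses nonlocal to reassign acc = 15.
Step 3: result = 15

The answer is 15.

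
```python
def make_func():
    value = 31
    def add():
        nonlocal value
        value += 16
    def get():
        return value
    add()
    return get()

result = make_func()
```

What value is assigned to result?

Step 1: value = 31. add() modifies it via nonlocal, get() reads it.
Step 2: add() makes value = 31 + 16 = 47.
Step 3: get() returns 47. result = 47

The answer is 47.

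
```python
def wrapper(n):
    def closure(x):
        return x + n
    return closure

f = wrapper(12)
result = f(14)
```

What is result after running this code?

Step 1: wrapper(12) creates a closure that captures n = 12.
Step 2: f(14) calls the closure with x = 14, returning 14 + 12 = 26.
Step 3: result = 26

The answer is 26.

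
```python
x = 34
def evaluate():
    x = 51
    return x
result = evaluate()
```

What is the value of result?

Step 1: Global x = 34.
Step 2: evaluate() creates local x = 51, shadowing the global.
Step 3: Returns local x = 51. result = 51

The answer is 51.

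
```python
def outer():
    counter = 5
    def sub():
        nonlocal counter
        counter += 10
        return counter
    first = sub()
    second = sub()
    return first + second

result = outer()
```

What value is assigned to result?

Step 1: counter starts at 5.
Step 2: First call: counter = 5 + 10 = 15, returns 15.
Step 3: Second call: counter = 15 + 10 = 25, returns 25.
Step 4: result = 15 + 25 = 40

The answer is 40.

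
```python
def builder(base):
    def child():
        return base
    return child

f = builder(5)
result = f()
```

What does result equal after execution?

Step 1: builder(5) creates closure capturing base = 5.
Step 2: f() returns the captured base = 5.
Step 3: result = 5

The answer is 5.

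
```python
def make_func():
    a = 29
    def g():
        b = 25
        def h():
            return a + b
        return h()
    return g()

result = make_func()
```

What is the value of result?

Step 1: make_func() defines a = 29. g() defines b = 25.
Step 2: h() accesses both from enclosing scopes: a = 29, b = 25.
Step 3: result = 29 + 25 = 54

The answer is 54.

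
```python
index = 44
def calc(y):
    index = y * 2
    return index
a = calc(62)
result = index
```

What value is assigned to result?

Step 1: Global index = 44.
Step 2: calc(62) creates local index = 62 * 2 = 124.
Step 3: Global index unchanged because no global keyword. result = 44

The answer is 44.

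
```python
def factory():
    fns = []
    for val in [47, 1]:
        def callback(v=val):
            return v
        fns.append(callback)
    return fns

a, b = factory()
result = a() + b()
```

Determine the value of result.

Step 1: Default argument v=val captures val at each iteration.
Step 2: a() returns 47 (captured at first iteration), b() returns 1 (captured at second).
Step 3: result = 47 + 1 = 48

The answer is 48.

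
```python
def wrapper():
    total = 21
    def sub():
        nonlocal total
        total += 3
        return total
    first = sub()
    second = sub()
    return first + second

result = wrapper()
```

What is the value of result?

Step 1: total starts at 21.
Step 2: First call: total = 21 + 3 = 24, returns 24.
Step 3: Second call: total = 24 + 3 = 27, returns 27.
Step 4: result = 24 + 27 = 51

The answer is 51.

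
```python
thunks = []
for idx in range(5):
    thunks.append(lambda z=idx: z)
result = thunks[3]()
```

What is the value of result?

Step 1: Default argument z=idx captures idx's value at each iteration.
Step 2: thunks[3] captured z = 3 when idx was 3.
Step 3: result = 3

The answer is 3.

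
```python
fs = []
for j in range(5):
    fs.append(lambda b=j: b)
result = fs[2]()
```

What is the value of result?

Step 1: Default argument b=j captures j's value at each iteration.
Step 2: fs[2] captured b = 2 when j was 2.
Step 3: result = 2

The answer is 2.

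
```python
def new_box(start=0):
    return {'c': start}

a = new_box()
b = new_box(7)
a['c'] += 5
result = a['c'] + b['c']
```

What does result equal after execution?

Step 1: new_box() returns a new dict each call (immutable default 0).
Step 2: a = {'c': 0}, b = {'c': 7}.
Step 3: a['c'] += 5 = 5. result = 5 + 7 = 12

The answer is 12.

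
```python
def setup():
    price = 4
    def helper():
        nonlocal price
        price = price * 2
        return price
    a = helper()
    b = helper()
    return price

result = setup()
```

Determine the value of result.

Step 1: price starts at 4.
Step 2: First helper(): price = 4 * 2 = 8.
Step 3: Second helper(): price = 8 * 2 = 16.
Step 4: result = 16

The answer is 16.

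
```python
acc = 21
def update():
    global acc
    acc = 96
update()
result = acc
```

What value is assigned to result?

Step 1: acc = 21 globally.
Step 2: update() declares global acc and sets it to 96.
Step 3: After update(), global acc = 96. result = 96

The answer is 96.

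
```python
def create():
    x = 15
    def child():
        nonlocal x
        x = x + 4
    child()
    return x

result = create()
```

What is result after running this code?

Step 1: create() sets x = 15.
Step 2: child() uses nonlocal to modify x in create's scope: x = 15 + 4 = 19.
Step 3: create() returns the modified x = 19

The answer is 19.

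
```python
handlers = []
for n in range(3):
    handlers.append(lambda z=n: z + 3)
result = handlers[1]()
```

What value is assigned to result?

Step 1: Default argument z=n captures n's value at definition time.
Step 2: handlers[1] was defined when n = 1, so z defaults to 1.
Step 3: result = 1 + 3 = 4 (default arg fixes the late binding issue)

The answer is 4.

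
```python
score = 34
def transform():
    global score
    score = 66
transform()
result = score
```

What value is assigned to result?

Step 1: score = 34 globally.
Step 2: transform() declares global score and sets it to 66.
Step 3: After transform(), global score = 66. result = 66

The answer is 66.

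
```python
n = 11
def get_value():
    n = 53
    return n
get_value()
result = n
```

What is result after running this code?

Step 1: n = 11 globally.
Step 2: get_value() creates a LOCAL n = 53 (no global keyword!).
Step 3: The global n is unchanged. result = 11

The answer is 11.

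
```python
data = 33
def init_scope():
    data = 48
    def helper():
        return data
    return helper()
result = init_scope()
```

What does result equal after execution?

Step 1: data = 33 globally, but init_scope() defines data = 48 locally.
Step 2: helper() looks up data. Not in local scope, so checks enclosing scope (init_scope) and finds data = 48.
Step 3: result = 48

The answer is 48.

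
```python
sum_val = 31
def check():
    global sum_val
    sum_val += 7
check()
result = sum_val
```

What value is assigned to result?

Step 1: sum_val = 31 globally.
Step 2: check() modifies global sum_val: sum_val += 7 = 38.
Step 3: result = 38

The answer is 38.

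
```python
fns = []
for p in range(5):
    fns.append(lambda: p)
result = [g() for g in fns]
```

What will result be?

Step 1: All 5 lambdas share the same variable p.
Step 2: After the loop, p = 4.
Step 3: Each call returns 4. result = [4, 4, 4, 4, 4]

The answer is [4, 4, 4, 4, 4].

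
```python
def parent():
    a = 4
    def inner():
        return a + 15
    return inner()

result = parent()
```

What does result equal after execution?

Step 1: parent() defines a = 4.
Step 2: inner() reads a = 4 from enclosing scope, returns 4 + 15 = 19.
Step 3: result = 19

The answer is 19.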